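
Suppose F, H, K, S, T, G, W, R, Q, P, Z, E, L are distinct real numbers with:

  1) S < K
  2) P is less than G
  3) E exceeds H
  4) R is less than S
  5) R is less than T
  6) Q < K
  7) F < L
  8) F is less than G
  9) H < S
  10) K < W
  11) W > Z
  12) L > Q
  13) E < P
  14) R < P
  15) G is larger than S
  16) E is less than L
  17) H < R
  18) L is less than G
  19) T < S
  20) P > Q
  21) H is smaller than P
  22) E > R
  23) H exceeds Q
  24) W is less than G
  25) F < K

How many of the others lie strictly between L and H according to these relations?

Chaining upward from H reaches: R, T, E, S, K, P, W, G.
Chaining downward from L reaches: Q, R, F, E.
Strictly between H and L are those in both lists: R, E — 2 elements.

2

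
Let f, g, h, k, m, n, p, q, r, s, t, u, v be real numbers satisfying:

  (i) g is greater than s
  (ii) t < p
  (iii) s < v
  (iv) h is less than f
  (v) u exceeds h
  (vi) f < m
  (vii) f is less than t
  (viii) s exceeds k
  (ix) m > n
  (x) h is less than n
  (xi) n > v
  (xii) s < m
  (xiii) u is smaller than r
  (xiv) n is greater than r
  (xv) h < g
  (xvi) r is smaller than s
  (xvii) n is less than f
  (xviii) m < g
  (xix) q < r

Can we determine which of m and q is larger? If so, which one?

q < r and r < s give q < s.
Then s < v extends the chain to v.
Then v < n extends the chain to n.
Then n < f extends the chain to f.
Then f < m extends the chain to m.
So m is larger.

m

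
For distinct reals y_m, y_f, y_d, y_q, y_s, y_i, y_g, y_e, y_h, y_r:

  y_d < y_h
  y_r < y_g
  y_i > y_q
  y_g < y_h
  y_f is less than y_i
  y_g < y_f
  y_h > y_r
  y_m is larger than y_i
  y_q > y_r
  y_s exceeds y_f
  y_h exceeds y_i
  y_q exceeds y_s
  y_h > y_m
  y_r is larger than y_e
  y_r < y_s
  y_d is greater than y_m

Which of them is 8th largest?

The consecutive relations fix a unique order: y_e < y_r < y_g < y_f < y_s < y_q < y_i < y_m < y_d < y_h.
Counting 8 from the largest end gives y_g.

y_g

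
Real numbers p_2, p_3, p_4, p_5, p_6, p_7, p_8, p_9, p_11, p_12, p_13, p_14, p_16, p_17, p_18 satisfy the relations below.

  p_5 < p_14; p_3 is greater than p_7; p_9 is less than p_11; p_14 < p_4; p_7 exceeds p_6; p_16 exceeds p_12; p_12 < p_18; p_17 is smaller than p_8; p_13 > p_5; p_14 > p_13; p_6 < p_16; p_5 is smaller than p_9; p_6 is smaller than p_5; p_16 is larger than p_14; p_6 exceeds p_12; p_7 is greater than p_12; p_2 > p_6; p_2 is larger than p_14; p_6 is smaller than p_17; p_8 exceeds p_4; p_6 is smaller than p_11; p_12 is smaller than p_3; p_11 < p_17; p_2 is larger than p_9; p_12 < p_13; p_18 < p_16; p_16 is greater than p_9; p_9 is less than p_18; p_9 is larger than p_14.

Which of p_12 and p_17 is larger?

p_17

p_12 < p_6 and p_6 < p_5 give p_12 < p_5.
Then p_5 < p_13 extends the chain to p_13.
With p_13 < p_14: p_12 < p_6 < p_5 < p_13 < p_14.
With p_14 < p_9: p_12 < p_6 < p_5 < p_13 < p_14 < p_9.
Then p_9 < p_11 extends the chain to p_11.
With p_11 < p_17: p_12 < p_6 < p_5 < p_13 < p_14 < p_9 < p_11 < p_17.
So p_12 < p_17; p_17 is the larger of the two.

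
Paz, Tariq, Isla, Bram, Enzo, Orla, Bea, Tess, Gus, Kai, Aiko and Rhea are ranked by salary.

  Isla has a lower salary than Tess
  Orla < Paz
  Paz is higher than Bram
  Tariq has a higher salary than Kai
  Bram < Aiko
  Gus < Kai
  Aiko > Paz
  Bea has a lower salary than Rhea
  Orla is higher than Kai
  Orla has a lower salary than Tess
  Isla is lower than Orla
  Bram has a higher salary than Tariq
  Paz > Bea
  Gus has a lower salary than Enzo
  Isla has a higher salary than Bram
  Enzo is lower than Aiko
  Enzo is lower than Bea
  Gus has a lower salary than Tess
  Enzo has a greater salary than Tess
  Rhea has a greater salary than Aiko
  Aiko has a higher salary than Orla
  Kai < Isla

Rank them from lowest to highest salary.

Each adjacent pair is fixed by a given relation: Gus < Kai; Kai < Tariq; Tariq < Bram; Bram < Isla; Isla < Orla; Orla < Tess; Tess < Enzo; Enzo < Bea; Bea < Paz; Paz < Aiko; Aiko < Rhea. Chaining them end to end gives the full order.

Gus < Kai < Tariq < Bram < Isla < Orla < Tess < Enzo < Bea < Paz < Aiko < Rhea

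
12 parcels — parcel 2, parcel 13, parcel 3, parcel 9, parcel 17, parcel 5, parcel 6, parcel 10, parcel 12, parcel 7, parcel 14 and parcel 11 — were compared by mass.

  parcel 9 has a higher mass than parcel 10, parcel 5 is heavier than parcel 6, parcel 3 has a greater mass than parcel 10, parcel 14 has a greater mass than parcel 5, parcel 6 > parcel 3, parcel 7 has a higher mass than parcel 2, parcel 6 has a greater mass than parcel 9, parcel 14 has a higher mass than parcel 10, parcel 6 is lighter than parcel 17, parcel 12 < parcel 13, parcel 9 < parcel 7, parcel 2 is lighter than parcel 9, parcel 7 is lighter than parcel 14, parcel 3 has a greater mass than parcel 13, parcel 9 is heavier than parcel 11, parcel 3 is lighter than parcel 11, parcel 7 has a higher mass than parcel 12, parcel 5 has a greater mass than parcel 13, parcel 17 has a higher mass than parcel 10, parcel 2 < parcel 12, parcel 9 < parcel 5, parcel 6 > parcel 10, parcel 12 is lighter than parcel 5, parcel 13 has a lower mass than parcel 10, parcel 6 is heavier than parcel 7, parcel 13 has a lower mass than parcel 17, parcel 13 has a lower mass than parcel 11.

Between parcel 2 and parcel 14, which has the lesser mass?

parcel 2

Link the given pairs in sequence: parcel 2 < parcel 12; parcel 12 < parcel 13; parcel 13 < parcel 10; parcel 10 < parcel 3; parcel 3 < parcel 11; parcel 11 < parcel 9; parcel 9 < parcel 7; parcel 7 < parcel 6; parcel 6 < parcel 5; parcel 5 < parcel 14.
Together: parcel 2 < parcel 12 < parcel 13 < parcel 10 < parcel 3 < parcel 11 < parcel 9 < parcel 7 < parcel 6 < parcel 5 < parcel 14.
So parcel 2 < parcel 14; parcel 2 is the lighter of the two.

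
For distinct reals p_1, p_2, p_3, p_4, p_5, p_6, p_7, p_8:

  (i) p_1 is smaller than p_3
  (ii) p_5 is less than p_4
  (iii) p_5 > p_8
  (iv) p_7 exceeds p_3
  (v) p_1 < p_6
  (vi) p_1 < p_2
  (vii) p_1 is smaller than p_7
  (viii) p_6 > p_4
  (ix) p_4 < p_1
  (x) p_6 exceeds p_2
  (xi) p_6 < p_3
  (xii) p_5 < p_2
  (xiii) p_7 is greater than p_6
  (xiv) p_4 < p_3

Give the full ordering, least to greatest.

The consecutive links are each given: p_8 < p_5; p_5 < p_4; p_4 < p_1; p_1 < p_2; p_2 < p_6; p_6 < p_3; p_3 < p_7.

p_8 < p_5 < p_4 < p_1 < p_2 < p_6 < p_3 < p_7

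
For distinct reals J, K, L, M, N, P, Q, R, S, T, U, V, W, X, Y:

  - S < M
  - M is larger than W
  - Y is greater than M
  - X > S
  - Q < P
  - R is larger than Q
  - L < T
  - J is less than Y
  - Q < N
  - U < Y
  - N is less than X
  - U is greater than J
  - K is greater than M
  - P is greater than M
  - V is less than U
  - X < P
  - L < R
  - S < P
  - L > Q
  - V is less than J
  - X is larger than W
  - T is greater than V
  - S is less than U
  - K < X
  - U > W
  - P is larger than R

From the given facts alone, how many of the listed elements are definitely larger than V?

4

The elements the relations force above V are J, U, T, Y — no chain reaches any other.
That is 4.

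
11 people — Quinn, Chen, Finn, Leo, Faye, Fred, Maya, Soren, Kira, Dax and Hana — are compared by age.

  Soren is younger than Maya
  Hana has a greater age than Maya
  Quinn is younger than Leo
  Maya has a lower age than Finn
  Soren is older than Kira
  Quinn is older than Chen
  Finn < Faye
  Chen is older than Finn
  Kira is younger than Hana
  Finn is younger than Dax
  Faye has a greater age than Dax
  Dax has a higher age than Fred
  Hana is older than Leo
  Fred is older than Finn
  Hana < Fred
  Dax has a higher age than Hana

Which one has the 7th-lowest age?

Piecing the relations together gives one ordering: Kira < Soren < Maya < Finn < Chen < Quinn < Leo < Hana < Fred < Dax < Faye.
Counting 7 from the smallest end gives Leo.

Leo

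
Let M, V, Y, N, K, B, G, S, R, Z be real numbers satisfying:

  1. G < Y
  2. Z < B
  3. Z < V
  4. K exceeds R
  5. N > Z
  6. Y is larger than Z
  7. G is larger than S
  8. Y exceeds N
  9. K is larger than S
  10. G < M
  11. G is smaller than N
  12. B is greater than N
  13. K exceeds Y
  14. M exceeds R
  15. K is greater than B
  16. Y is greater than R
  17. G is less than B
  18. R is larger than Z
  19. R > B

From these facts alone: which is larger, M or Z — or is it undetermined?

M

Following the relations from Z: Z < N < B < R < M.
So M is larger.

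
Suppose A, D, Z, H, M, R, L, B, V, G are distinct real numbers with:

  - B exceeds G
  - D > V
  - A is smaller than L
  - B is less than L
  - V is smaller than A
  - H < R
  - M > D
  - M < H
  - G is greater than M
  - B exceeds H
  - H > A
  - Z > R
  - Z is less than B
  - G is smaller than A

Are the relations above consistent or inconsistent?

consistent

The single ordering V < D < M < G < A < H < R < Z < B < L satisfies every listed relation, so no contradiction arises.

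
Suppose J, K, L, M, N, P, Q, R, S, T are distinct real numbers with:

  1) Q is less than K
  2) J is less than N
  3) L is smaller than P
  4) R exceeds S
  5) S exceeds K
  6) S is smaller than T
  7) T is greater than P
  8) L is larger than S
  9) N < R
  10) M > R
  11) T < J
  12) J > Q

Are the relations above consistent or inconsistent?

Every relation is compatible with Q < K < S < L < P < T < J < N < R < M; the set is consistent.

consistent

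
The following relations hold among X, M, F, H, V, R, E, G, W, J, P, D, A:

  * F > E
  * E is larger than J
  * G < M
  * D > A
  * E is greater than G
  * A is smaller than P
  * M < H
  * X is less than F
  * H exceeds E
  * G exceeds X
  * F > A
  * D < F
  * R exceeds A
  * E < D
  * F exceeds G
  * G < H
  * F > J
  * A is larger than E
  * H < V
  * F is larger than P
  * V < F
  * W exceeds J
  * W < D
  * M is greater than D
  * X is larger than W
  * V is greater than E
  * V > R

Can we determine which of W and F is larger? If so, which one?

W < X < G < E < A < D < M < H < V < F, by transitivity through X, G, E, A, D, M, H, V.
So F is larger.

F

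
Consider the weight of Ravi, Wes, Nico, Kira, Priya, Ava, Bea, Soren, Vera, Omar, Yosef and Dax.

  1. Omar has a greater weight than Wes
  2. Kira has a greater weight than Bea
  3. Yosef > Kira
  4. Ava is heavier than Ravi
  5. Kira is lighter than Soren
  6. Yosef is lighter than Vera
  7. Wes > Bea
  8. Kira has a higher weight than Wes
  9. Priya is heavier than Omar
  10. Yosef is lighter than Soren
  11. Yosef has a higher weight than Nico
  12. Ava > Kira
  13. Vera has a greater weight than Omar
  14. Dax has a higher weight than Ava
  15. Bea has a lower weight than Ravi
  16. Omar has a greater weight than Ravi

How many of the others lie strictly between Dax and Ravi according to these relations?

Chaining upward from Ravi reaches: Omar, Ava, Vera, Priya.
Chaining downward from Dax reaches: Bea, Wes, Kira, Ava.
Strictly between Ravi and Dax are those in both lists: Ava — 1 element.

1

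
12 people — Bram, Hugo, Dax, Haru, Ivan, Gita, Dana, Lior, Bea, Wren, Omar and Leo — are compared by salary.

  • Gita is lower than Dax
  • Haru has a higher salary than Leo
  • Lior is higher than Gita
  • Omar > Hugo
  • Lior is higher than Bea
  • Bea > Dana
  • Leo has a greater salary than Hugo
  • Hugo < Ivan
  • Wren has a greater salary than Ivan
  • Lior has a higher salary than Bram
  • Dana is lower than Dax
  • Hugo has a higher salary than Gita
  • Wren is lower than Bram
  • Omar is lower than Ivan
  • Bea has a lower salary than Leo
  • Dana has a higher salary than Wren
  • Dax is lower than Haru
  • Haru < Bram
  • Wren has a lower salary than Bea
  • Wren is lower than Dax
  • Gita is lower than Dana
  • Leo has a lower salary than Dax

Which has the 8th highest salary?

Piecing the relations together gives one ordering: Gita < Hugo < Omar < Ivan < Wren < Dana < Bea < Leo < Dax < Haru < Bram < Lior.
The 8th largest is Wren.

Wren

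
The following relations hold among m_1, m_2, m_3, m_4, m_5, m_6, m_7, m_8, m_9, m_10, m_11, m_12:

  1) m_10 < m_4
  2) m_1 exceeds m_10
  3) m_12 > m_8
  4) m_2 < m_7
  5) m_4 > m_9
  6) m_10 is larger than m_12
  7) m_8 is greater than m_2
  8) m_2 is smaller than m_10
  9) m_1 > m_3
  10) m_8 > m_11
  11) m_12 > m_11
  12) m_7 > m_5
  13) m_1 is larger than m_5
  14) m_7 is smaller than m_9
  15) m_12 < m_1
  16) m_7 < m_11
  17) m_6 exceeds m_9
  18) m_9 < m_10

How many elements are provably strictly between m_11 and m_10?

2

Chaining upward from m_11 reaches: m_8, m_12, m_4, m_1.
Chaining downward from m_10 reaches: m_5, m_2, m_7, m_8, m_9, m_12.
Strictly between m_11 and m_10 are those in both lists: m_8, m_12 — 2 elements.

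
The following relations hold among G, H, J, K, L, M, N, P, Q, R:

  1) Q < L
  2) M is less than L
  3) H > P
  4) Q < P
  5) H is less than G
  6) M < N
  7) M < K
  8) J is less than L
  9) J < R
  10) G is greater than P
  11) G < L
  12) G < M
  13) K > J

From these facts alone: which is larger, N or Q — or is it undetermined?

N

Link the given pairs in sequence: Q < P; P < H; H < G; G < M; M < N.
Together: Q < P < H < G < M < N.
So N is larger.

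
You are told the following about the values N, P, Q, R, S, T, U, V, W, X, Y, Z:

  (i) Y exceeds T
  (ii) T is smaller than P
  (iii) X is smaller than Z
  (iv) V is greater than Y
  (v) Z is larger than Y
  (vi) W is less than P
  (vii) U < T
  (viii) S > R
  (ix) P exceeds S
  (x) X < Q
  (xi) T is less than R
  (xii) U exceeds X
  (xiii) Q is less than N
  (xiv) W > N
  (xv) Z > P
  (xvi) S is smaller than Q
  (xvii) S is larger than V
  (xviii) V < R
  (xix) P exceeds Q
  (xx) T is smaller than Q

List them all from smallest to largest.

Each adjacent pair is fixed by a given relation: X < U; U < T; T < Y; Y < V; V < R; R < S; S < Q; Q < N; N < W; W < P; P < Z. Chaining them end to end gives the full order.

X < U < T < Y < V < R < S < Q < N < W < P < Z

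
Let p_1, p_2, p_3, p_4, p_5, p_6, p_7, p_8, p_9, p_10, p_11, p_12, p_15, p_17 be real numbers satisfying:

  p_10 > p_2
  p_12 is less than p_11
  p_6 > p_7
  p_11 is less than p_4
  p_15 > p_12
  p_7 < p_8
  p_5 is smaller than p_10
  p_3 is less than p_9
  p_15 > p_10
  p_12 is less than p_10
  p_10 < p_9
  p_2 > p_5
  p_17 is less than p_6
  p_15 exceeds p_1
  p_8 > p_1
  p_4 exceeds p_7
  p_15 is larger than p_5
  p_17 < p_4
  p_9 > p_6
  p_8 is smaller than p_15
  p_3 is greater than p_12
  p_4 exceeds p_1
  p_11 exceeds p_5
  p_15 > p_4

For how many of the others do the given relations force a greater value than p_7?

5

The elements the relations force above p_7 are p_8, p_4, p_6, p_15, p_9 — no chain reaches any other.
That is 5.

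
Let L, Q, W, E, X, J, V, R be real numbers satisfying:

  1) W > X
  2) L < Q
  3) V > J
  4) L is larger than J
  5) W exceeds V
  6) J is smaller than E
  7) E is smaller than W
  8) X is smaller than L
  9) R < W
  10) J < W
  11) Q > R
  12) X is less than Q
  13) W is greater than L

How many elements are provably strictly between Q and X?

Chaining upward from X reaches: L, W.
Chaining downward from Q reaches: J, L, R.
Strictly between X and Q are those in both lists: L — 1 element.

1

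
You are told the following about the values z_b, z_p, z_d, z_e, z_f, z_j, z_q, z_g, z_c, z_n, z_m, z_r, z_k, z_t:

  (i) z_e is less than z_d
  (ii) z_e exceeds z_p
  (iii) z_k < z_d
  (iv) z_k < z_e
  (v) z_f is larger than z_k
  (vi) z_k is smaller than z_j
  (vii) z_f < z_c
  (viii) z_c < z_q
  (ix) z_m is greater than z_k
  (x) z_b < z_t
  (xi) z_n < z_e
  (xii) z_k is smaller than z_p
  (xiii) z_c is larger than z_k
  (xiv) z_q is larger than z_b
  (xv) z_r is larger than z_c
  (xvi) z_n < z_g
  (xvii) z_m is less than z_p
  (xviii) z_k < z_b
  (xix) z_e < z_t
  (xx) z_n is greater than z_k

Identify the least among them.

Chaining upward from z_k: directly above it, z_f, z_c, z_b, z_m, z_j, z_p, z_n, z_e, z_d; then z_r, z_q, z_g, z_t.
That covers every other element, and nothing is given below z_k, so z_k is the least.

z_k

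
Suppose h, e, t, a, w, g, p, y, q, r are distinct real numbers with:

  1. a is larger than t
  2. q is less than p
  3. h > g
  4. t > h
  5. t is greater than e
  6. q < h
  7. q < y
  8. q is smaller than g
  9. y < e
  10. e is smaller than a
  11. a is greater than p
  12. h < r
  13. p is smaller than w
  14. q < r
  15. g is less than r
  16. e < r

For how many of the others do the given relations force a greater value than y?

4

From y the given relations immediately reach e.
From those, t, r, a — 4 in total.
Nothing else is reachable above y; 4 in all.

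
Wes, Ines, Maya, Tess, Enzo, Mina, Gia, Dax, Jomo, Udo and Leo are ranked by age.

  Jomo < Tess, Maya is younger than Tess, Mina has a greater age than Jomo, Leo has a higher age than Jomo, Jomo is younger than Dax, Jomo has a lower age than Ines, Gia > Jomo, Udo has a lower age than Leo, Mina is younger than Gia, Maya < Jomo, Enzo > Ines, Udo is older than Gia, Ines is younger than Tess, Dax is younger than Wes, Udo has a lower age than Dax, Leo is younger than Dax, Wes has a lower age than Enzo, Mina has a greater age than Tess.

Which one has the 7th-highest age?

Mina

Chaining the given pairs: Maya < Jomo < Ines < Tess < Mina < Gia < Udo < Leo < Dax < Wes < Enzo.
The 7th largest is Mina.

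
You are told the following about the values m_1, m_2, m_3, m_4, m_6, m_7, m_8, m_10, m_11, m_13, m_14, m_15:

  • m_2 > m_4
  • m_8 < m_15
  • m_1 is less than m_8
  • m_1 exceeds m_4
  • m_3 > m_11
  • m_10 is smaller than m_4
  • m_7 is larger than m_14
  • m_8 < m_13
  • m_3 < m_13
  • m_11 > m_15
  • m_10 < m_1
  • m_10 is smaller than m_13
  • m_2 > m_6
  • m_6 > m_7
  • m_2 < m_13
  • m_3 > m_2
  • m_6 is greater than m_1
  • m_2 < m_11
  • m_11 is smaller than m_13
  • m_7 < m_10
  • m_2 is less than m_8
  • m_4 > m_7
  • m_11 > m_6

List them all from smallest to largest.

m_14 < m_7 < m_10 < m_4 < m_1 < m_6 < m_2 < m_8 < m_15 < m_11 < m_3 < m_13

The consecutive links are each given: m_14 < m_7; m_7 < m_10; m_10 < m_4; m_4 < m_1; m_1 < m_6; m_6 < m_2; m_2 < m_8; m_8 < m_15; m_15 < m_11; m_11 < m_3; m_3 < m_13.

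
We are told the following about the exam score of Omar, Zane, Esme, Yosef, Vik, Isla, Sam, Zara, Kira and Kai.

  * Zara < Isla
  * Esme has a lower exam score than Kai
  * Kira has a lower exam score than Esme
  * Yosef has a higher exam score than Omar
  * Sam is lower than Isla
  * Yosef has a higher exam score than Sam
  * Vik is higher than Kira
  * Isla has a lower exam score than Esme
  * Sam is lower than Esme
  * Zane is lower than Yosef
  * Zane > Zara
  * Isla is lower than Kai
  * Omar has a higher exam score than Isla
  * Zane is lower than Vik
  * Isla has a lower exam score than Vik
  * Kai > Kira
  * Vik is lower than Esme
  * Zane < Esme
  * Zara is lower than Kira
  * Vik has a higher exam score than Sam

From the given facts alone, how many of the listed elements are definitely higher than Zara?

The elements the relations force above Zara are Zane, Kira, Isla, Omar, Vik, Esme, Kai, Yosef — no chain reaches any other.
That is 8.

8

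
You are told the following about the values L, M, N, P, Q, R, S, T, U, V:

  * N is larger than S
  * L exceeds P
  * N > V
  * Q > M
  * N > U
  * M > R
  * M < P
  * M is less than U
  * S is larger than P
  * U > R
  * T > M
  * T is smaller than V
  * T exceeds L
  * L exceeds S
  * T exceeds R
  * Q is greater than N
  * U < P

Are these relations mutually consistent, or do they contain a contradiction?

consistent

Every relation is compatible with R < M < U < P < S < L < T < V < N < Q; the set is consistent.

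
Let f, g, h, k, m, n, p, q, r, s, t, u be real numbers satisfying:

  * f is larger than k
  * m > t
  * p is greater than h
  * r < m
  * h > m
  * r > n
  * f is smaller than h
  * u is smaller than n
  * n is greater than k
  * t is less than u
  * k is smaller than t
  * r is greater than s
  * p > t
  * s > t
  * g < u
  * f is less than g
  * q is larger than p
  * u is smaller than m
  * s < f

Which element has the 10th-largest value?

s

Piecing the relations together gives one ordering: k < t < s < f < g < u < n < r < m < h < p < q.
The 10th largest is s.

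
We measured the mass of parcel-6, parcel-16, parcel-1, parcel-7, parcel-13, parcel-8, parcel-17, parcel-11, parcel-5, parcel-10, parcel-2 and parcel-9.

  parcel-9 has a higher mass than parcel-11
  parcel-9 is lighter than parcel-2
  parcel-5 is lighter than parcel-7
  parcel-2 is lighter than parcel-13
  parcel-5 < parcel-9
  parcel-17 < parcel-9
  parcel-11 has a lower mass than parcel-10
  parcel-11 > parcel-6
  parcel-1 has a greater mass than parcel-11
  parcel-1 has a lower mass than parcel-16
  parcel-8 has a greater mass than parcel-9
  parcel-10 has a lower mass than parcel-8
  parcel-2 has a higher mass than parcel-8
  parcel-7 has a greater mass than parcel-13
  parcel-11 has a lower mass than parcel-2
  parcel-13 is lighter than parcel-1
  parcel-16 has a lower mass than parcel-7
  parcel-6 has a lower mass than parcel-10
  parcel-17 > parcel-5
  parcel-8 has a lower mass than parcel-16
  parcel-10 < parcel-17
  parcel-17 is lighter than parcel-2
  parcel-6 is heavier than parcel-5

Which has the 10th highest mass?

Chaining the given pairs: parcel-5 < parcel-6 < parcel-11 < parcel-10 < parcel-17 < parcel-9 < parcel-8 < parcel-2 < parcel-13 < parcel-1 < parcel-16 < parcel-7.
Counting 10 from the largest end gives parcel-11.

parcel-11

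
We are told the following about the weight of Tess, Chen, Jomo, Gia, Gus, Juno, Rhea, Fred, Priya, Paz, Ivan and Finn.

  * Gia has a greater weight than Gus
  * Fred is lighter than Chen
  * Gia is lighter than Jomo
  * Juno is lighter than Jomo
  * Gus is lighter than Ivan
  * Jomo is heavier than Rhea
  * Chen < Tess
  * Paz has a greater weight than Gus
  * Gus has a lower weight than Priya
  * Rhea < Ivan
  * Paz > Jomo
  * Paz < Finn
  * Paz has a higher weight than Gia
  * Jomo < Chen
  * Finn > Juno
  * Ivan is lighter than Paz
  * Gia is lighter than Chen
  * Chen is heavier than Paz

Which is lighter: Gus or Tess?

Gus

Following the relations from Gus: Gus < Gia < Jomo < Paz < Chen < Tess.
So Gus < Tess; Gus is the lighter of the two.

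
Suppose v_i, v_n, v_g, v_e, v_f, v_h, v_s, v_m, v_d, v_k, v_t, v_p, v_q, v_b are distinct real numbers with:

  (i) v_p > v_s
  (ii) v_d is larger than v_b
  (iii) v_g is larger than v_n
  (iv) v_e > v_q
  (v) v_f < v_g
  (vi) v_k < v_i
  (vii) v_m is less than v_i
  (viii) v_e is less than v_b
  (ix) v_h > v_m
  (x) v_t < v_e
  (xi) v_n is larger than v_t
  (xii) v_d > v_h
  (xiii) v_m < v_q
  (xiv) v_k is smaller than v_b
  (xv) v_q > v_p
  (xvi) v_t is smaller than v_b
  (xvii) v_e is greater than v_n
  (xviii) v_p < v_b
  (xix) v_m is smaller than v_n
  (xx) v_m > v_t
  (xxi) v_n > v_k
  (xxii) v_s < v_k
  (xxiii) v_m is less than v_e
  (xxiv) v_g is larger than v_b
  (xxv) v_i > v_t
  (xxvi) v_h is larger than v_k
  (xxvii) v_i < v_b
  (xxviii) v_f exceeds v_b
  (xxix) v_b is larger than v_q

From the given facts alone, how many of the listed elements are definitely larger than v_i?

Directly above v_i: v_b.
One step further: v_f, v_g, v_d (4 so far).
No other element is forced above v_i by the given relations, so the count is 4.

4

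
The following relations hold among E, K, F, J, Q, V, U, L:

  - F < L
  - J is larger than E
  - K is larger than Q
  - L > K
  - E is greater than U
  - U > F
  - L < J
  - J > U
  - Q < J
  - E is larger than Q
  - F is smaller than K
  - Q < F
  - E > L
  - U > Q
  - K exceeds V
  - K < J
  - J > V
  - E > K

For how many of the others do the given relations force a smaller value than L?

4

From L the given relations immediately reach F, K.
From those, Q, V — 4 in total.
Nothing else is reachable below L; 4 in all.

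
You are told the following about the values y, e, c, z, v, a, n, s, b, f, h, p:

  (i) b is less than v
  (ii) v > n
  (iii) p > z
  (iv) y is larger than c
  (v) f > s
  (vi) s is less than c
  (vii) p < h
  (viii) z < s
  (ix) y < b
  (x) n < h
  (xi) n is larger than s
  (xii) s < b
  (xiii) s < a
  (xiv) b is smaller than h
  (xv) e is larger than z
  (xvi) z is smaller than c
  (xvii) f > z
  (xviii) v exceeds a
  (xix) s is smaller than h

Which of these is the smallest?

z

e is not least since z < e; s is not least since z < s; a is not least since s < a; c is not least since s < c; p is not least since z < p; y is not least since c < y; n is not least since s < n; f is not least since z < f; b is not least since s < b; h is not least since p < h; v is not least since b < v.
Only z has nothing below it, so z is the smallest.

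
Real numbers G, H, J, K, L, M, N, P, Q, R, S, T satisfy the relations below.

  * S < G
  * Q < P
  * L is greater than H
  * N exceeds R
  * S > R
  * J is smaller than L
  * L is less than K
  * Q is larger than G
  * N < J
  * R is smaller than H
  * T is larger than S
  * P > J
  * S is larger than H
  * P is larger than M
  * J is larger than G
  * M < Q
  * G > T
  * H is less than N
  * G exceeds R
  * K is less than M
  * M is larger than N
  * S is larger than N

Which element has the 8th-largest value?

Chaining the given pairs: R < H < N < S < T < G < J < L < K < M < Q < P.
Counting 8 from the largest end gives T.

T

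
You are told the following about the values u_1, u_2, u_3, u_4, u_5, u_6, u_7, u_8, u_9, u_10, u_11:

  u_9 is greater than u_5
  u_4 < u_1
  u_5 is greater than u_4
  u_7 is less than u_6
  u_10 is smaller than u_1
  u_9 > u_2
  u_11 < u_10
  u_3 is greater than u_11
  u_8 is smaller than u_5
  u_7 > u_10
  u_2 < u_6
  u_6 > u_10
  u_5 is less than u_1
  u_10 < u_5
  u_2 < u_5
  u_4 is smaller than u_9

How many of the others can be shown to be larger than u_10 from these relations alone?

From u_10 the given relations immediately reach u_7, u_5, u_1, u_6.
From those, u_9 — 5 in total.
No other element is forced above u_10 by the given relations, so the count is 5.

5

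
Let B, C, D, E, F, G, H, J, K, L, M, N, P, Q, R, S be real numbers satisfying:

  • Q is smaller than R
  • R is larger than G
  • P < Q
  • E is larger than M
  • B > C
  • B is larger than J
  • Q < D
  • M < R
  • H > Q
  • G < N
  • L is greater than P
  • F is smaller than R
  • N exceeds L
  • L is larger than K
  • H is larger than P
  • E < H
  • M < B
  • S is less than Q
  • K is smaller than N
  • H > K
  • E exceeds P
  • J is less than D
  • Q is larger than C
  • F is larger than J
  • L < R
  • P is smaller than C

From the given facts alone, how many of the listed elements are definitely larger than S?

4

From S the given relations immediately reach Q.
From those, D, H, R — 4 in total.
Nothing else is reachable above S; 4 in all.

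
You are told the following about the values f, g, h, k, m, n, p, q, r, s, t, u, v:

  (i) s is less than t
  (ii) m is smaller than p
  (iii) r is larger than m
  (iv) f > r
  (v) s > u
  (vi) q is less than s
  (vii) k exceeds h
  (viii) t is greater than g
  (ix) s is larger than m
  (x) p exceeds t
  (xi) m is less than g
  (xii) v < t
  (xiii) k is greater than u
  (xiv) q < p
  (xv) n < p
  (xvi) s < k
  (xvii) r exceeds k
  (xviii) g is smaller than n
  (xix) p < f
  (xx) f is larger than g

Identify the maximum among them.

u is not greatest since u < s; h is not greatest since h < k; q is not greatest since q < s; m is not greatest since m < s; v is not greatest since v < t; g is not greatest since g < n; n is not greatest since n < p; s is not greatest since s < k; t is not greatest since t < p; p is not greatest since p < f; k is not greatest since k < r; r is not greatest since r < f.
Only f has nothing above it, so f is the maximum.

f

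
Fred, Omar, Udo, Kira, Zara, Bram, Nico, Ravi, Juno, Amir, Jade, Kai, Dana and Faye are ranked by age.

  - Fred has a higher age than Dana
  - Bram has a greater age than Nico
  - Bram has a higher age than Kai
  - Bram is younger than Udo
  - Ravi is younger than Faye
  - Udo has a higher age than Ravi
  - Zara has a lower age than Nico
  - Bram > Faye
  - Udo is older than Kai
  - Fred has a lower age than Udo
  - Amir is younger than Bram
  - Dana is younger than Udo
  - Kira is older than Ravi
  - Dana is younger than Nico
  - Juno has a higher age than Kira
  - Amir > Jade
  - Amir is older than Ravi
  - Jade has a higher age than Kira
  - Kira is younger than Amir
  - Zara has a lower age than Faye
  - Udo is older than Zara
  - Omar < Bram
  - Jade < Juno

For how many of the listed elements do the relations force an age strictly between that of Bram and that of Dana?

Chaining upward from Dana reaches: Fred, Nico, Udo.
Chaining downward from Bram reaches: Ravi, Zara, Faye, Kira, Kai, Jade, Omar, Amir, Nico.
Strictly between Dana and Bram are those in both lists: Nico — 1 element.

1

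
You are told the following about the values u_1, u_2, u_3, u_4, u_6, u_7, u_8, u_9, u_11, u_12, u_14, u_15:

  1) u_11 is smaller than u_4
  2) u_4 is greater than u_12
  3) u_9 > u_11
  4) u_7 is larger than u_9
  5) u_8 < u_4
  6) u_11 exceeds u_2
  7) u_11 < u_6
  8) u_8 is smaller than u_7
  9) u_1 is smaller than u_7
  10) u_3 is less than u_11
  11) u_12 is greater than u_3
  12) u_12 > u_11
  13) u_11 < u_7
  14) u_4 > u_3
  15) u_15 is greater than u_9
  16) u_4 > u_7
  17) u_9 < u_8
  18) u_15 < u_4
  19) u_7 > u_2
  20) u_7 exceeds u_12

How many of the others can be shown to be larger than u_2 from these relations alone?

The elements the relations force above u_2 are u_11, u_12, u_9, u_8, u_15, u_7, u_6, u_4 — no chain reaches any other.
That is 8.

8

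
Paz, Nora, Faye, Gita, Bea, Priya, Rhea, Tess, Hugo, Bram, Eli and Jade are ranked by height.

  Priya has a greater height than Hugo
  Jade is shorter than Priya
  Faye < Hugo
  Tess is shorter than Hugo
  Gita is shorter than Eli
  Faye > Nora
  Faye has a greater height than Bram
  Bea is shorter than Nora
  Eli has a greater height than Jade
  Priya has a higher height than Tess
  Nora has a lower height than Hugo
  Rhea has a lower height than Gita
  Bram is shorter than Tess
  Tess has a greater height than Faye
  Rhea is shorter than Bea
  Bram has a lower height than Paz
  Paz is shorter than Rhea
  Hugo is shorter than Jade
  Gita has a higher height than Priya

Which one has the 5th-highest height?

Piecing the relations together gives one ordering: Bram < Paz < Rhea < Bea < Nora < Faye < Tess < Hugo < Jade < Priya < Gita < Eli.
Counting 5 from the largest end gives Hugo.

Hugo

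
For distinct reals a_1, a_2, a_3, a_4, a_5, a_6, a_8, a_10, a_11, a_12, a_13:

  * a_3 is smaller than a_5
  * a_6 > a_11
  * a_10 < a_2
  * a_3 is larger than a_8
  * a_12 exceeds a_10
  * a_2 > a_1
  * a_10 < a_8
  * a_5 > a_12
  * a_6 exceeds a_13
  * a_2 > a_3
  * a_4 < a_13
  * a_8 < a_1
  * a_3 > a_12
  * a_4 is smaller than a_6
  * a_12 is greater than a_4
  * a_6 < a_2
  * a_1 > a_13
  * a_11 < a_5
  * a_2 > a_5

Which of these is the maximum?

a_2

Chaining downward from a_2: directly below it, a_10, a_1, a_3, a_6, a_5; then a_4, a_8, a_11, a_12, a_13.
That covers every other element, and nothing is given above a_2, so a_2 is the maximum.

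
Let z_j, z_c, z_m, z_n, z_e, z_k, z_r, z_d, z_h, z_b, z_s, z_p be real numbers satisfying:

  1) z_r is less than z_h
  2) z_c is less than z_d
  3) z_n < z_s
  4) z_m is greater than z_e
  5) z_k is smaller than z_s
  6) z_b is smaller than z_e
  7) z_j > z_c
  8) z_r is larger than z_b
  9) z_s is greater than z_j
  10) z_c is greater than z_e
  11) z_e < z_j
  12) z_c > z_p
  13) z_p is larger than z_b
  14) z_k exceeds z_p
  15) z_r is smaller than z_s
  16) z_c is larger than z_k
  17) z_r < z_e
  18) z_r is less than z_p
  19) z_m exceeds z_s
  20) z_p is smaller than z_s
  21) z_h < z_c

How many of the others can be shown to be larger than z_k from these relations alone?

Directly above z_k: z_c, z_s.
One step further: z_d, z_j, z_m (5 so far).
Nothing else is reachable above z_k; 5 in all.

5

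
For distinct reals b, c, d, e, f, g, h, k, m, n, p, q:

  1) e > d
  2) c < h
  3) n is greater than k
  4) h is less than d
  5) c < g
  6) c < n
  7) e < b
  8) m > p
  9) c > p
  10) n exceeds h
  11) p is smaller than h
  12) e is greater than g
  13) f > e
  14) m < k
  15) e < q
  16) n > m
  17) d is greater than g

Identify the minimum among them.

p

Chaining upward from p: directly above it, m, c, h; then g, d, k, n; then e; then b, q, f.
That covers every other element, and nothing is given below p, so p is the minimum.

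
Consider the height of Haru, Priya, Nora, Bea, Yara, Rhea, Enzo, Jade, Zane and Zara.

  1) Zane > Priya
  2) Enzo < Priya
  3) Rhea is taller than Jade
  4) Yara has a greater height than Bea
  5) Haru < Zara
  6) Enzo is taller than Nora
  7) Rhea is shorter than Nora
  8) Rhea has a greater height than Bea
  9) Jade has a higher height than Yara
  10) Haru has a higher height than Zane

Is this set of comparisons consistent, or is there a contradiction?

consistent

Every relation is compatible with Bea < Yara < Jade < Rhea < Nora < Enzo < Priya < Zane < Haru < Zara; the set is consistent.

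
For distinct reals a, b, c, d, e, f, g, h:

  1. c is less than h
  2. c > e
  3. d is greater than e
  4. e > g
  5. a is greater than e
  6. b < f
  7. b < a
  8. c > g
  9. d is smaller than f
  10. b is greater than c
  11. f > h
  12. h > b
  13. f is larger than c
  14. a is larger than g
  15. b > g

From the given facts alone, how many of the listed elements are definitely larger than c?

Directly above c: b, h, f.
One step further: a (4 so far).
Nothing else is reachable above c; 4 in all.

4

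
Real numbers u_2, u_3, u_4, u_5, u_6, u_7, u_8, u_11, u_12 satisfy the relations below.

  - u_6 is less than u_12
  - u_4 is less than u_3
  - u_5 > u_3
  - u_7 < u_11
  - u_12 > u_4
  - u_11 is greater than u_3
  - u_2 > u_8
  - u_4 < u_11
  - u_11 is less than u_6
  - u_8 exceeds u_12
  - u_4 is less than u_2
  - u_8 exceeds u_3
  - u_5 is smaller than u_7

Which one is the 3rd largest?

Chaining the given pairs: u_4 < u_3 < u_5 < u_7 < u_11 < u_6 < u_12 < u_8 < u_2.
Counting 3 from the largest end gives u_12.

u_12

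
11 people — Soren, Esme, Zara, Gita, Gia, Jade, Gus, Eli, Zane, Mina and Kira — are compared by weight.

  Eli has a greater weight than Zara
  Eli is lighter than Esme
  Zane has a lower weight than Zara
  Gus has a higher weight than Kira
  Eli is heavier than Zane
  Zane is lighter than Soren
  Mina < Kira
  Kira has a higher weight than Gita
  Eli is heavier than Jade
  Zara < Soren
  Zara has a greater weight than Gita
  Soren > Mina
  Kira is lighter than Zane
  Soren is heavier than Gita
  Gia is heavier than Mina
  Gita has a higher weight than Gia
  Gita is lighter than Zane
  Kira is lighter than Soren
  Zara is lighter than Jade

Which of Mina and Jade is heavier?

Jade

Link the given pairs in sequence: Mina < Gia; Gia < Gita; Gita < Kira; Kira < Zane; Zane < Zara; Zara < Jade.
Chaining these gives Mina < Gia < Gita < Kira < Zane < Zara < Jade.
So Mina < Jade; Jade is the heavier of the two.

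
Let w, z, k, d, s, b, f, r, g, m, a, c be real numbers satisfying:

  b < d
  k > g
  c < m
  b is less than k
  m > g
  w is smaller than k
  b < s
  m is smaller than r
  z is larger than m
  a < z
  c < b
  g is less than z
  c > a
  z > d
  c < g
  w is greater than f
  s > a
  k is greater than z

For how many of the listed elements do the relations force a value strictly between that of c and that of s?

1

Chaining upward from c reaches: g, b, d, m, z, k, r.
Chaining downward from s reaches: a, b.
Strictly between c and s are those in both lists: b — 1 element.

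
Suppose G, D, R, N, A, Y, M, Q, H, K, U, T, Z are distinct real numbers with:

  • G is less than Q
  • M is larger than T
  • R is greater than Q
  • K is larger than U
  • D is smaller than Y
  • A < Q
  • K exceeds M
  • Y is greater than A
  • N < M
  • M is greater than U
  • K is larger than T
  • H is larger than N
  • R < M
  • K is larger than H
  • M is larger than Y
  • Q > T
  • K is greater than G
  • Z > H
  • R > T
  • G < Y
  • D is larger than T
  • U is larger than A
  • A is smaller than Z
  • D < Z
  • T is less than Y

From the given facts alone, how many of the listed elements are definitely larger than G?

From G the given relations immediately reach Q, Y, K.
From those, R, M — 5 in total.
Nothing else is reachable above G; 5 in all.

5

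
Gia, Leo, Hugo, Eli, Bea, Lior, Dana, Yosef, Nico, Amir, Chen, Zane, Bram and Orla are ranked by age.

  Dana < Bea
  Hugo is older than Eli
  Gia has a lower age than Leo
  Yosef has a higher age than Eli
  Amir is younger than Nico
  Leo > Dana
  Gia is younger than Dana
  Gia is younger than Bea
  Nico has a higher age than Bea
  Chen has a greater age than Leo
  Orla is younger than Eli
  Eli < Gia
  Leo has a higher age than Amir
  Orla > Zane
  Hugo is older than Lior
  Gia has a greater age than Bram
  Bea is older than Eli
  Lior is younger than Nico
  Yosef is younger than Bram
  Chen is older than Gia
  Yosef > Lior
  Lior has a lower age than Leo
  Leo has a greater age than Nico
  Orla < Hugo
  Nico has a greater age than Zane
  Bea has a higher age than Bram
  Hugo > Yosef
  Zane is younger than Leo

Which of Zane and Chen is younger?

Zane < Orla < Eli < Yosef < Bram < Gia < Dana < Bea < Nico < Leo < Chen, by transitivity through Orla, Eli, Yosef, Bram, Gia, Dana, Bea, Nico, Leo.
So Zane < Chen; Zane is the younger of the two.

Zane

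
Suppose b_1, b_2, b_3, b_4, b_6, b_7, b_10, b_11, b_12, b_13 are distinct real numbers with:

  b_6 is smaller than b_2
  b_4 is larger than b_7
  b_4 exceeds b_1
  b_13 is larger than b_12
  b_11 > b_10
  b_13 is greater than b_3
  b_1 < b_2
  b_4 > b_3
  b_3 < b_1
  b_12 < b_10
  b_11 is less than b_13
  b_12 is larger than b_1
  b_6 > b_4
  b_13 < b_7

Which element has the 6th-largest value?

Piecing the relations together gives one ordering: b_3 < b_1 < b_12 < b_10 < b_11 < b_13 < b_7 < b_4 < b_6 < b_2.
The 6th largest is b_11.

b_11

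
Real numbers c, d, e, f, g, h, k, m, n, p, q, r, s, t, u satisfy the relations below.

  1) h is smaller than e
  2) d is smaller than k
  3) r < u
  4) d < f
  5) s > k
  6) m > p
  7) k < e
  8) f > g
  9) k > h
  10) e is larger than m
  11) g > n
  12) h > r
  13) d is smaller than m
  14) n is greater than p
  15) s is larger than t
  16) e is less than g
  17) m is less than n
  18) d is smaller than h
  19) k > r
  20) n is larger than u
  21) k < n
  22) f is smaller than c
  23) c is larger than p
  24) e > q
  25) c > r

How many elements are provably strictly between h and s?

The relations place h below s. An element lies strictly between them when it is forced above h and also forced below s.
Above h: {k, e, n, g, f, c}. Below s: {d, r, k, t}.
Intersection: {k} — 1.

1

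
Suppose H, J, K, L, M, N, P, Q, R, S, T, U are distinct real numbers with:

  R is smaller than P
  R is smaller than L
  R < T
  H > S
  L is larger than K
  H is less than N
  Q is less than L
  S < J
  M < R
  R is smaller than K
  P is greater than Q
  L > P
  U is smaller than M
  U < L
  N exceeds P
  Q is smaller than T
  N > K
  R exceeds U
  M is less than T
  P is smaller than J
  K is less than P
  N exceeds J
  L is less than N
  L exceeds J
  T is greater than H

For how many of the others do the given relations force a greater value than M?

7

The elements the relations force above M are R, K, P, J, L, N, T — no chain reaches any other.
That is 7.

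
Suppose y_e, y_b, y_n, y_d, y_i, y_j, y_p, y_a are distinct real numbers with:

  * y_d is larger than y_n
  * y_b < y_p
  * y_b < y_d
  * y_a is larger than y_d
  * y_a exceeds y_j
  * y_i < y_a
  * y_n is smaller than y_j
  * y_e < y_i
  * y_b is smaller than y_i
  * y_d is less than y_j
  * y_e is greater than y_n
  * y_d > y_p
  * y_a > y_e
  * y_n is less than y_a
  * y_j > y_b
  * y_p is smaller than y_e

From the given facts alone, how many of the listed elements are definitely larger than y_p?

5

The elements the relations force above y_p are y_d, y_e, y_i, y_j, y_a — no chain reaches any other.
That is 5.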